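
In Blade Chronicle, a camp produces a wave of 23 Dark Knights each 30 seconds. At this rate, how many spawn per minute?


Spawns per minute = count * (60 / interval)
= 23 * (60 / 30)
= 23 * 2.0
= 46.0

46.0 per minute


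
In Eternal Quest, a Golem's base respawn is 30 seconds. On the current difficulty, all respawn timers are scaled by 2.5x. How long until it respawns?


Respawn time = base * multiplier
= 30 * 2.5
= 75.0 seconds

75.0 seconds


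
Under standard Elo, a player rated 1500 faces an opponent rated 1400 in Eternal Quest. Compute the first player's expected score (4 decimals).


Elo expected score: Ea = 1/(1 + 10^((Rb-Ra)/400))
Rb - Ra = 1400 - 1500 = -100
(Rb-Ra)/400 = -100/400 = -0.25
10^-0.25 = 0.562341
Ea = 1/(1 + 0.562341) = 1/1.562341 = 0.6401

0.6401


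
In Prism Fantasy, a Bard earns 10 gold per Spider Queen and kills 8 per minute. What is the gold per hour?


Gold per minute = 10 * 8 = 80
Gold per hour = 80 * 60 = 4800

4800 gold/hour


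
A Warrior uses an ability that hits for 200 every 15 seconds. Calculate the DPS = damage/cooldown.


DPS = damage / cooldown
= 200 / 15
= 13.33

13.33 DPS


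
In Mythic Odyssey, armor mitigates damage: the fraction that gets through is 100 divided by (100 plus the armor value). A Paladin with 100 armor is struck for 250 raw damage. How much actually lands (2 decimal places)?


actual = 250 * 100 / (100 + 100)
= 250 * 100 / 200
= 25000 / 200
= 125.00

125.00 damage


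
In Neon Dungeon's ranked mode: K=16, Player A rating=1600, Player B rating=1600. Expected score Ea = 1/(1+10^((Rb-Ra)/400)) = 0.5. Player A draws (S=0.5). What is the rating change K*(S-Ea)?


Elo update: delta = K * (S - Ea), where S = 0.5 (draws)
S - Ea = 0.5 - 0.5 = 0.0
Rating change = 16 * 0.0
= 0.00

0.00 rating points


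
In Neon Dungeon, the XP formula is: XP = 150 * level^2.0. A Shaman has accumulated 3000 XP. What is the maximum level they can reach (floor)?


XP = 150 * level^2.0, so level = (XP / 150)^(1/2.0)
= (3000 / 150)^(1/2.0)
= 20.0^0.5
= 4.4721
Floor: level = 4

level 4


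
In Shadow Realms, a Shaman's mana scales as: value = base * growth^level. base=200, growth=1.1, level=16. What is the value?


value = base * growth^level
= 200 * 1.1^16
= 200 * 4.594973
= 918.99

918.99 mana


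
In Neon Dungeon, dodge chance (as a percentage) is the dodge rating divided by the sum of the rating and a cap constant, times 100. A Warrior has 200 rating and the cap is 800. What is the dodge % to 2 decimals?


dodge% = 200 / (200 + 800) * 100
= 200 / 1000 * 100
= 0.2 * 100
= 20.00%

20.00%


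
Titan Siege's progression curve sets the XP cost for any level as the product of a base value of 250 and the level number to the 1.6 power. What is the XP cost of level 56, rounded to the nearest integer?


XP = 250 * level^1.6
Substitute level = 56:
XP = 250 * 56^1.6
= 250 * 626.7594
= 156690

156690 XP


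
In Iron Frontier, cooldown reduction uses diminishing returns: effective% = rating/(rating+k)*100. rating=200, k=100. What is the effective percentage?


effective% = rating / (rating + k) * 100
= 200 / (200 + 100) * 100
= 200 / 300 * 100
= 0.666667 * 100
= 66.67%

66.67%


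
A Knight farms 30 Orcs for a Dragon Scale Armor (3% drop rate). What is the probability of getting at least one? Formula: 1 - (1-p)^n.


P(at least one) = 1 - P(none) = 1 - (1-p)^n
p = 3/100 = 0.03
1 - p = 0.97
(1 - p)^30 = 0.97^30 = 0.401007
P(at least one) = 1 - 0.401007 = 0.5990

0.5990


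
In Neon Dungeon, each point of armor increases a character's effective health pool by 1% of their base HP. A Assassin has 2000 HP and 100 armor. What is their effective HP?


EHP = 2000 * (1 + 100/100)
= 2000 * (1 + 1.0)
= 2000 * 2.0
= 4000.0

4000.0 EHP


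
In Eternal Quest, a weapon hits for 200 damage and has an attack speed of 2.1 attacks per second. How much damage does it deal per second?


DPS = damage * attack_speed
= 200 * 2.1
= 420.0

420.0 DPS


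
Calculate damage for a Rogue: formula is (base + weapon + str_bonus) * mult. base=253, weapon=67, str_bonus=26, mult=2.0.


Sum base + weapon + str = 253 + 67 + 26 = 346
Multiply by 2.0:
346 * 2.0 = 692.0

692.0 damage


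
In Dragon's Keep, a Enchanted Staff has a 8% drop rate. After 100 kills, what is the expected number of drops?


Expected drops = kills * (drop_rate / 100)
= 100 * (8 / 100)
= 100 * 0.08
= 8.0

8.0 drops


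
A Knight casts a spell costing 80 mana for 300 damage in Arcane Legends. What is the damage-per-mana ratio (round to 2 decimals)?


Efficiency = damage / mana
= 300 / 80
= 3.75

3.75 dmg/mana


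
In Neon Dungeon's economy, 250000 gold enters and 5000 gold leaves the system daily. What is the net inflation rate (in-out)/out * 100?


Net gold = 250000 - 5000 = 245000
Inflation rate = net / sunk * 100 = 245000 / 5000 * 100
= 49.0 * 100
= 4900.00%

4900.00%


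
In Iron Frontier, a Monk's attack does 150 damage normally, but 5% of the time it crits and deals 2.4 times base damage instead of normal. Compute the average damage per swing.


E[dmg] = base * (1 + crit_chance * (crit_mult - 1))
cc as decimal = 5/100 = 0.05
cm - 1 = 2.4 - 1 = 1.4
Bonus factor = 0.05 * 1.4 = 0.07
Total multiplier = 1 + 0.07 = 1.07
Expected damage = 150 * 1.07 = 160.50

160.50 damage


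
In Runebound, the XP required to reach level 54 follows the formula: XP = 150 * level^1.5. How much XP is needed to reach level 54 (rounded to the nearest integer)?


XP = 150 * level^1.5
Substitute level = 54:
XP = 150 * 54^1.5
= 150 * 396.8173
= 59523

59523 XP


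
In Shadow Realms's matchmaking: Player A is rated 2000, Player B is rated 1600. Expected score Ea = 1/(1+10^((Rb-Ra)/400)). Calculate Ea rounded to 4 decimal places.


Elo expected score: Ea = 1/(1 + 10^((Rb-Ra)/400))
Rb - Ra = 1600 - 2000 = -400
(Rb-Ra)/400 = -400/400 = -1.0
10^-1.0 = 0.1
Ea = 1/(1 + 0.1) = 1/1.1 = 0.9091

0.9091


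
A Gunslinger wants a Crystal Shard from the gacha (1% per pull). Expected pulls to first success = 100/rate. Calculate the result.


Expected pulls for a geometric distribution = 1/p = 100 / rate%
= 100 / 1
= 100.0

100.0 pulls


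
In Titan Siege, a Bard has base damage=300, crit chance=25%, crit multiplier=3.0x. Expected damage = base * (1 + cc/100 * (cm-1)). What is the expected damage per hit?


E[dmg] = base * (1 + crit_chance * (crit_mult - 1))
cc as decimal = 25/100 = 0.25
cm - 1 = 3.0 - 1 = 2.0
Bonus factor = 0.25 * 2.0 = 0.5
Total multiplier = 1 + 0.5 = 1.5
Expected damage = 300 * 1.5 = 450.00

450.00 damage


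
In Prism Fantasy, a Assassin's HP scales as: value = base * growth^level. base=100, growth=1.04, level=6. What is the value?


value = base * growth^level
= 100 * 1.04^6
= 100 * 1.265319
= 126.53

126.53 HP


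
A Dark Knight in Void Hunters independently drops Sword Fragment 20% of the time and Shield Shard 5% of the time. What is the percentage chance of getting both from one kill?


For independent events, P(both) = P(A) * P(B)
= 20% * 5%
= 100 / 100 %
= 1.0%

1.0%


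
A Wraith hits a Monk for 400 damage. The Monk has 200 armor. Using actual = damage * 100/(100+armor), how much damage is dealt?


actual = 400 * 100 / (100 + 200)
= 400 * 100 / 300
= 40000 / 300
= 133.33

133.33 damage


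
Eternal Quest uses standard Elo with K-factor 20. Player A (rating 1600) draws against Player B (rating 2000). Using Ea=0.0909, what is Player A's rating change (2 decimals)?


Elo update: delta = K * (S - Ea), where S = 0.5 (draws)
S - Ea = 0.5 - 0.0909 = 0.4091
Rating change = 20 * 0.4091
= 8.18

8.18 rating points


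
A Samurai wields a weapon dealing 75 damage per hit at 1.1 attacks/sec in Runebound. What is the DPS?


DPS = damage * attack_speed
= 75 * 1.1
= 82.5

82.5 DPS


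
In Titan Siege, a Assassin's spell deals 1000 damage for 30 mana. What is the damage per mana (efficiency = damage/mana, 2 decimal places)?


Efficiency = damage / mana
= 1000 / 30
= 33.33

33.33 dmg/mana


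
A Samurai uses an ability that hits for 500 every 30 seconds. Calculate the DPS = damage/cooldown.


DPS = damage / cooldown
= 500 / 30
= 16.67

16.67 DPS


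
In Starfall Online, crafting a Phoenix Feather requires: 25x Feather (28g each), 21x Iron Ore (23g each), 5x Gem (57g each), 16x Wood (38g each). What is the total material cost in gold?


Cost breakdown:
  Feather: 25 * 28 = 700
  Iron Ore: 21 * 23 = 483
  Gem: 5 * 57 = 285
  Wood: 16 * 38 = 608
Total = 700 + 483 + 285 + 608 = 2076

2076 gold


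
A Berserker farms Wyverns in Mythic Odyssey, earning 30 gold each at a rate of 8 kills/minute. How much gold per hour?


Gold per minute = 30 * 8 = 240
Gold per hour = 240 * 60 = 14400

14400 gold/hour


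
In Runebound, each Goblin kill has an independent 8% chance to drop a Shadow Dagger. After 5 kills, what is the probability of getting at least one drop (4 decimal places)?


P(at least one) = 1 - P(none) = 1 - (1-p)^n
p = 8/100 = 0.08
1 - p = 0.92
(1 - p)^5 = 0.92^5 = 0.659082
P(at least one) = 1 - 0.659082 = 0.3409

0.3409


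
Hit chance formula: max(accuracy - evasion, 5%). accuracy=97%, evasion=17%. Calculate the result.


accuracy - evasion = 97 - 17 = 80
Apply floor: max(80, 5) = 80
Hit chance = 80%

80%


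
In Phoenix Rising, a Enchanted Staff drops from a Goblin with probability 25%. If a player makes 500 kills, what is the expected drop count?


Expected drops = kills * (drop_rate / 100)
= 500 * (25 / 100)
= 500 * 0.25
= 125.0

125.0 drops


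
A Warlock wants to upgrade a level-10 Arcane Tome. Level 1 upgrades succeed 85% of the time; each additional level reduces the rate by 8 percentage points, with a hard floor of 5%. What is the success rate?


raw_rate = 85 - 8 * (10 - 1)
= 85 - 8 * 9
= 85 - 72
= 13
Apply floor: max(13, 5) = 13%

13%


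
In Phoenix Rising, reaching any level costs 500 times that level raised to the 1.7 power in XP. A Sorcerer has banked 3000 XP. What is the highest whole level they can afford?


XP = 500 * level^1.7, so level = (XP / 500)^(1/1.7)
= (3000 / 500)^(1/1.7)
= 6.0^0.5882
= 2.869
Floor: level = 2

level 2


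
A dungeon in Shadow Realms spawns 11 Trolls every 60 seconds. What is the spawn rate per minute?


Spawns per minute = count * (60 / interval)
= 11 * (60 / 60)
= 11 * 1.0
= 11.0

11.0 per minute


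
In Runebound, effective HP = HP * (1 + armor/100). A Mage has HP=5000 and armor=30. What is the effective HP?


EHP = 5000 * (1 + 30/100)
= 5000 * (1 + 0.3)
= 5000 * 1.3
= 6500.0

6500.0 EHP


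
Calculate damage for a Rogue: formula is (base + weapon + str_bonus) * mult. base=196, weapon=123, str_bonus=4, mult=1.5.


Sum base + weapon + str = 196 + 123 + 4 = 323
Multiply by 1.5:
323 * 1.5 = 484.5

484.5 damage


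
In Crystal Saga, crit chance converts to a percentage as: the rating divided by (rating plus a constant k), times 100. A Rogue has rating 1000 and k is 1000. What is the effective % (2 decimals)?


effective% = rating / (rating + k) * 100
= 1000 / (1000 + 1000) * 100
= 1000 / 2000 * 100
= 0.5 * 100
= 50.00%

50.00%


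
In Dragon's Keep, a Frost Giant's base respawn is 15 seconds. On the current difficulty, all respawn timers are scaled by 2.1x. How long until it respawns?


Respawn time = base * multiplier
= 15 * 2.1
= 31.5 seconds

31.5 seconds


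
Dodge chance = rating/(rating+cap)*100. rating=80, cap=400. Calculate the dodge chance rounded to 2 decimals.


dodge% = 80 / (80 + 400) * 100
= 80 / 480 * 100
= 0.166667 * 100
= 16.67%

16.67%


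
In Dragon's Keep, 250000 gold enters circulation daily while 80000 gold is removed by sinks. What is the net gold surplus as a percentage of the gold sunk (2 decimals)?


Net gold = 250000 - 80000 = 170000
Inflation rate = net / sunk * 100 = 170000 / 80000 * 100
= 2.125 * 100
= 212.50%

212.50%


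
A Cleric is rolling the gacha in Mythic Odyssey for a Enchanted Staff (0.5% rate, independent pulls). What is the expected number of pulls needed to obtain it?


Expected pulls for a geometric distribution = 1/p = 100 / rate%
= 100 / 0.5
= 200.0

200.0 pulls


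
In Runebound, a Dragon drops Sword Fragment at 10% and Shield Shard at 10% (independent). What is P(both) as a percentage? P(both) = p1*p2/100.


For independent events, P(both) = P(A) * P(B)
= 10% * 10%
= 100 / 100 %
= 1.0%

1.0%


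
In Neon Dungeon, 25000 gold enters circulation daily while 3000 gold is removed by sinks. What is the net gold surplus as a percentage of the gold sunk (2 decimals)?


Net gold = 25000 - 3000 = 22000
Inflation rate = net / sunk * 100 = 22000 / 3000 * 100
= 7.333333 * 100
= 733.33%

733.33%


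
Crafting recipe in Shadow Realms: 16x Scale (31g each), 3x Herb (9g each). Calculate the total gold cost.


Cost breakdown:
  Scale: 16 * 31 = 496
  Herb: 3 * 9 = 27
Total = 496 + 27 = 523

523 gold


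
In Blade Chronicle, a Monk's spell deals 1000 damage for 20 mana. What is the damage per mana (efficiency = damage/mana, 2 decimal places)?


Efficiency = damage / mana
= 1000 / 20
= 50.00

50.00 dmg/mana


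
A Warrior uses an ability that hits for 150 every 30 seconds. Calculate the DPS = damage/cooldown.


DPS = damage / cooldown
= 150 / 30
= 5.00

5.00 DPS


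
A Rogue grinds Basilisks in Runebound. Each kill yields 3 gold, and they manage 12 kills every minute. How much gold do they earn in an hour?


Gold per minute = 3 * 12 = 36
Gold per hour = 36 * 60 = 2160

2160 gold/hour


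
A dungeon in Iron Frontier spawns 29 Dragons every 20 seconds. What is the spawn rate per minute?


Spawns per minute = count * (60 / interval)
= 29 * (60 / 20)
= 29 * 3.0
= 87.0

87.0 per minute


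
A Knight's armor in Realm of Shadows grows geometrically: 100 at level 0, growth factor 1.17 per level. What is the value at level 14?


value = base * growth^level
= 100 * 1.17^14
= 100 * 9.007454
= 900.75

900.75 armor


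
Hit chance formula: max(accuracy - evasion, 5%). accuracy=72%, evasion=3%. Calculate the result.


accuracy - evasion = 72 - 3 = 69
Apply floor: max(69, 5) = 69
Hit chance = 69%

69%


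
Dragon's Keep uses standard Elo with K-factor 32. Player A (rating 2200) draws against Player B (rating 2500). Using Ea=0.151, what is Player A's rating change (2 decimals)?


Elo update: delta = K * (S - Ea), where S = 0.5 (draws)
S - Ea = 0.5 - 0.151 = 0.349
Rating change = 32 * 0.349
= 11.17

11.17 rating points


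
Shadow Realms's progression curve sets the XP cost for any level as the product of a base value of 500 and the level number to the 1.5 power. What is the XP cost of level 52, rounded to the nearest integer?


XP = 500 * level^1.5
Substitute level = 52:
XP = 500 * 52^1.5
= 500 * 374.9773
= 187489

187489 XP


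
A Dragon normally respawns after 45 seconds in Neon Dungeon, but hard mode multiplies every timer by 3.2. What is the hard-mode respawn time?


Respawn time = base * multiplier
= 45 * 3.2
= 144.0 seconds

144.0 seconds


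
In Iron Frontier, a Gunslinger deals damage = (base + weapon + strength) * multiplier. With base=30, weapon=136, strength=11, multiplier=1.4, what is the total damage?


Sum base + weapon + str = 30 + 136 + 11 = 177
Multiply by 1.4:
177 * 1.4 = 247.8

247.8 damage


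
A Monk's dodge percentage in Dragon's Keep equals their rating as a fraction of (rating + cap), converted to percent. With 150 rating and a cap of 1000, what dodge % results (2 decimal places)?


dodge% = 150 / (150 + 1000) * 100
= 150 / 1150 * 100
= 0.130435 * 100
= 13.04%

13.04%


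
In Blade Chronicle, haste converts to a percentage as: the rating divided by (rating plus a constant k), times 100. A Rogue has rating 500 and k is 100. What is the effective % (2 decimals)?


effective% = rating / (rating + k) * 100
= 500 / (500 + 100) * 100
= 500 / 600 * 100
= 0.833333 * 100
= 83.33%

83.33%


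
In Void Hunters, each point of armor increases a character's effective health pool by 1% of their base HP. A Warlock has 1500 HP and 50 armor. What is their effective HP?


EHP = 1500 * (1 + 50/100)
= 1500 * (1 + 0.5)
= 1500 * 1.5
= 2250.0

2250.0 EHP


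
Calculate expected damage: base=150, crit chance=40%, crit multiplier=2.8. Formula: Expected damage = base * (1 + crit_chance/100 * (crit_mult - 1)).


E[dmg] = base * (1 + crit_chance * (crit_mult - 1))
cc as decimal = 40/100 = 0.4
cm - 1 = 2.8 - 1 = 1.8
Bonus factor = 0.4 * 1.8 = 0.72
Total multiplier = 1 + 0.72 = 1.72
Expected damage = 150 * 1.72 = 258.00

258.00 damage


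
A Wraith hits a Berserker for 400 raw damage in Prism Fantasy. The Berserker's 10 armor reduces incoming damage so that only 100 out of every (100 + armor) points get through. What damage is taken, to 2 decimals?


actual = 400 * 100 / (100 + 10)
= 400 * 100 / 110
= 40000 / 110
= 363.64

363.64 damage


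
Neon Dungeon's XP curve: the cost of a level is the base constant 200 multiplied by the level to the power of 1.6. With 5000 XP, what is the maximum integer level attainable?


XP = 200 * level^1.6, so level = (XP / 200)^(1/1.6)
= (5000 / 200)^(1/1.6)
= 25.0^0.625
= 7.4767
Floor: level = 7

level 7


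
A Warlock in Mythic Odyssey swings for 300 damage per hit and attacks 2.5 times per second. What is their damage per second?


DPS = damage * attack_speed
= 300 * 2.5
= 750.0

750.0 DPS


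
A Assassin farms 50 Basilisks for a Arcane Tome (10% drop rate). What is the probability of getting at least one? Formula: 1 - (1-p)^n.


P(at least one) = 1 - P(none) = 1 - (1-p)^n
p = 10/100 = 0.1
1 - p = 0.9
(1 - p)^50 = 0.9^50 = 0.005154
P(at least one) = 1 - 0.005154 = 0.9948

0.9948


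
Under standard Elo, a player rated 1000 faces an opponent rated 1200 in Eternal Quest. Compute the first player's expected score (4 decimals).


Elo expected score: Ea = 1/(1 + 10^((Rb-Ra)/400))
Rb - Ra = 1200 - 1000 = 200
(Rb-Ra)/400 = 200/400 = 0.5
10^0.5 = 3.162278
Ea = 1/(1 + 3.162278) = 1/4.162278 = 0.2403

0.2403


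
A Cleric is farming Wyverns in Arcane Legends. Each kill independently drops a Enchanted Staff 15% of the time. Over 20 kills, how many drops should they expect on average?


Expected drops = kills * (drop_rate / 100)
= 20 * (15 / 100)
= 20 * 0.15
= 3.0

3.0 drops


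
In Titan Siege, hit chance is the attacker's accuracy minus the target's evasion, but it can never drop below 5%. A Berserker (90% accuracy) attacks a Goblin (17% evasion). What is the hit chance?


accuracy - evasion = 90 - 17 = 73
Apply floor: max(73, 5) = 73
Hit chance = 73%

73%


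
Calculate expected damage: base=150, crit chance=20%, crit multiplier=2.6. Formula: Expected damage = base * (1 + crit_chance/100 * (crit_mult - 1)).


E[dmg] = base * (1 + crit_chance * (crit_mult - 1))
cc as decimal = 20/100 = 0.2
cm - 1 = 2.6 - 1 = 1.6
Bonus factor = 0.2 * 1.6 = 0.32
Total multiplier = 1 + 0.32 = 1.32
Expected damage = 150 * 1.32 = 198.00

198.00 damage


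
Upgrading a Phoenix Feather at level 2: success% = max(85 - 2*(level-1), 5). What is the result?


raw_rate = 85 - 2 * (2 - 1)
= 85 - 2 * 1
= 85 - 2
= 83
Apply floor: max(83, 5) = 83%

83%


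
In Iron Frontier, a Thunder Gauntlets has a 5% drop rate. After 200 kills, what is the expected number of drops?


Expected drops = kills * (drop_rate / 100)
= 200 * (5 / 100)
= 200 * 0.05
= 10.0

10.0 drops


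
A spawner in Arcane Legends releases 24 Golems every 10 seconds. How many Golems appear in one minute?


Spawns per minute = count * (60 / interval)
= 24 * (60 / 10)
= 24 * 6.0
= 144.0

144.0 per minute


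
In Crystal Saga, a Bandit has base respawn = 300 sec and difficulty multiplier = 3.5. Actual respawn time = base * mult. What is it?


Respawn time = base * multiplier
= 300 * 3.5
= 1050.0 seconds

1050.0 seconds


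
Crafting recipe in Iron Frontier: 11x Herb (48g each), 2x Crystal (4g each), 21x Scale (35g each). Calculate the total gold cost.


Cost breakdown:
  Herb: 11 * 48 = 528
  Crystal: 2 * 4 = 8
  Scale: 21 * 35 = 735
Total = 528 + 8 + 735 = 1271

1271 gold


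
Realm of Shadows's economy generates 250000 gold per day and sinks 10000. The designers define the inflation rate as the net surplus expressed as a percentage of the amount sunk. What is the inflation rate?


Net gold = 250000 - 10000 = 240000
Inflation rate = net / sunk * 100 = 240000 / 10000 * 100
= 24.0 * 100
= 2400.00%

2400.00%


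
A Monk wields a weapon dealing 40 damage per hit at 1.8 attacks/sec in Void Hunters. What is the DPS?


DPS = damage * attack_speed
= 40 * 1.8
= 72.0

72.0 DPS


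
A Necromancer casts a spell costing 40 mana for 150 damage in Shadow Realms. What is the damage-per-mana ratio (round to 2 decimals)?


Efficiency = damage / mana
= 150 / 40
= 3.75

3.75 dmg/mana


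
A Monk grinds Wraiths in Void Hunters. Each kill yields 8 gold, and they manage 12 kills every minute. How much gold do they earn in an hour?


Gold per minute = 8 * 12 = 96
Gold per hour = 96 * 60 = 5760

5760 gold/hour


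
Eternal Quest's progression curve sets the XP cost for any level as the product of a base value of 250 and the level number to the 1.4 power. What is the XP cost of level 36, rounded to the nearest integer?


XP = 250 * level^1.4
Substitute level = 36:
XP = 250 * 36^1.4
= 250 * 150.9467
= 37737

37737 XP


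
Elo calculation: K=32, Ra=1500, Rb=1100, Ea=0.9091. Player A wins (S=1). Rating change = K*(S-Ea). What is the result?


Elo update: delta = K * (S - Ea), where S = 1 (wins)
S - Ea = 1 - 0.9091 = 0.0909
Rating change = 32 * 0.0909
= 2.91

2.91 rating points


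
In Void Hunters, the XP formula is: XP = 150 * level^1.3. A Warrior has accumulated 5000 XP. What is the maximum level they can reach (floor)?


XP = 150 * level^1.3, so level = (XP / 150)^(1/1.3)
= (5000 / 150)^(1/1.3)
= 33.3333^0.7692
= 14.8404
Floor: level = 14

level 14


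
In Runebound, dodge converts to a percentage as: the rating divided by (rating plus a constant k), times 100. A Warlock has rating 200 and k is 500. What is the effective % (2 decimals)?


effective% = rating / (rating + k) * 100
= 200 / (200 + 500) * 100
= 200 / 700 * 100
= 0.285714 * 100
= 28.57%

28.57%


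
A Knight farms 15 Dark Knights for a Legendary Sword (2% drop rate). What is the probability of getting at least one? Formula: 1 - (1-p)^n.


P(at least one) = 1 - P(none) = 1 - (1-p)^n
p = 2/100 = 0.02
1 - p = 0.98
(1 - p)^15 = 0.98^15 = 0.738569
P(at least one) = 1 - 0.738569 = 0.2614

0.2614


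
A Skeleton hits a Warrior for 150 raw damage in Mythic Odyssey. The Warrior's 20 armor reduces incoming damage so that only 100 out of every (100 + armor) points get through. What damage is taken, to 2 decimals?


actual = 150 * 100 / (100 + 20)
= 150 * 100 / 120
= 15000 / 120
= 125.00

125.00 damage


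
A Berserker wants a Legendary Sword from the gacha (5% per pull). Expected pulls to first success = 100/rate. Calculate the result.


Expected pulls for a geometric distribution = 1/p = 100 / rate%
= 100 / 5
= 20.0

20.0 pulls


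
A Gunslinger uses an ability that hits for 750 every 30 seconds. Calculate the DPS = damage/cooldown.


DPS = damage / cooldown
= 750 / 30
= 25.00

25.00 DPS


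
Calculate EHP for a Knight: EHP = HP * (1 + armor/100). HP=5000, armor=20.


EHP = 5000 * (1 + 20/100)
= 5000 * (1 + 0.2)
= 5000 * 1.2
= 6000.0

6000.0 EHP


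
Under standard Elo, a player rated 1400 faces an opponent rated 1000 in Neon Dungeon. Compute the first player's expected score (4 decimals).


Elo expected score: Ea = 1/(1 + 10^((Rb-Ra)/400))
Rb - Ra = 1000 - 1400 = -400
(Rb-Ra)/400 = -400/400 = -1.0
10^-1.0 = 0.1
Ea = 1/(1 + 0.1) = 1/1.1 = 0.9091

0.9091


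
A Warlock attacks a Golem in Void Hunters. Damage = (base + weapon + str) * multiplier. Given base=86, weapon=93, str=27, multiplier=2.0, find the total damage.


Sum base + weapon + str = 86 + 93 + 27 = 206
Multiply by 2.0:
206 * 2.0 = 412.0

412.0 damage


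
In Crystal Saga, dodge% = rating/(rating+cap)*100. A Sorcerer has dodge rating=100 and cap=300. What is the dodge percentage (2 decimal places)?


dodge% = 100 / (100 + 300) * 100
= 100 / 400 * 100
= 0.25 * 100
= 25.00%

25.00%


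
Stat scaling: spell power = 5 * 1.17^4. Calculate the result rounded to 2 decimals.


value = base * growth^level
= 5 * 1.17^4
= 5 * 1.873887
= 9.37

9.37 spell power


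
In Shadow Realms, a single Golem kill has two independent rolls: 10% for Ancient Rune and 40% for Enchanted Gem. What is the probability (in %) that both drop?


For independent events, P(both) = P(A) * P(B)
= 10% * 40%
= 400 / 100 %
= 4.0%

4.0%


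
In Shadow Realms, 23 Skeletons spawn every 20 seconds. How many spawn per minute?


Spawns per minute = count * (60 / interval)
= 23 * (60 / 20)
= 23 * 3.0
= 69.0

69.0 per minute


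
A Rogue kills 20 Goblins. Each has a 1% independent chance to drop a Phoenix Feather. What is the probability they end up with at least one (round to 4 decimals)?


P(at least one) = 1 - P(none) = 1 - (1-p)^n
p = 1/100 = 0.01
1 - p = 0.99
(1 - p)^20 = 0.99^20 = 0.817907
P(at least one) = 1 - 0.817907 = 0.1821

0.1821


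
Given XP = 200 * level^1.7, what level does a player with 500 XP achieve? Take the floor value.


XP = 200 * level^1.7, so level = (XP / 200)^(1/1.7)
= (500 / 200)^(1/1.7)
= 2.5^0.5882
= 1.7143
Floor: level = 1

level 1


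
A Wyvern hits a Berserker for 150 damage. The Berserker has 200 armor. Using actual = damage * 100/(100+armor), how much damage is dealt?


actual = 150 * 100 / (100 + 200)
= 150 * 100 / 300
= 15000 / 300
= 50.00

50.00 damage


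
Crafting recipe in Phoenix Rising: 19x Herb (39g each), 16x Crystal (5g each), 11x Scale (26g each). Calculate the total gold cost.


Cost breakdown:
  Herb: 19 * 39 = 741
  Crystal: 16 * 5 = 80
  Scale: 11 * 26 = 286
Total = 741 + 80 + 286 = 1107

1107 gold


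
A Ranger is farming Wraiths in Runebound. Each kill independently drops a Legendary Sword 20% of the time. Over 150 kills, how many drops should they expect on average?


Expected drops = kills * (drop_rate / 100)
= 150 * (20 / 100)
= 150 * 0.2
= 30.0

30.0 drops


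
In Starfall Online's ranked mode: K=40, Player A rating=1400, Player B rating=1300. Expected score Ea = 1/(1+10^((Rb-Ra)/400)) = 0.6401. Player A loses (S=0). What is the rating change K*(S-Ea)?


Elo update: delta = K * (S - Ea), where S = 0 (loses)
S - Ea = 0 - 0.6401 = -0.6401
Rating change = 40 * -0.6401
= -25.60

-25.60 rating points


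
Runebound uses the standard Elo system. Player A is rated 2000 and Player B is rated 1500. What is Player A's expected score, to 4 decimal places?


Elo expected score: Ea = 1/(1 + 10^((Rb-Ra)/400))
Rb - Ra = 1500 - 2000 = -500
(Rb-Ra)/400 = -500/400 = -1.25
10^-1.25 = 0.056234
Ea = 1/(1 + 0.056234) = 1/1.056234 = 0.9468

0.9468


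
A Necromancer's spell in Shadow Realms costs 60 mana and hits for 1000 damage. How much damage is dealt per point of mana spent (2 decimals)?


Efficiency = damage / mana
= 1000 / 60
= 16.67

16.67 dmg/mana


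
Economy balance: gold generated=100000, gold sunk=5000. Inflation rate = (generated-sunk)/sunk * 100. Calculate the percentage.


Net gold = 100000 - 5000 = 95000
Inflation rate = net / sunk * 100 = 95000 / 5000 * 100
= 19.0 * 100
= 1900.00%

1900.00%


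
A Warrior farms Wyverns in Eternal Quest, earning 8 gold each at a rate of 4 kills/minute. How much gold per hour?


Gold per minute = 8 * 4 = 32
Gold per hour = 32 * 60 = 1920

1920 gold/hour


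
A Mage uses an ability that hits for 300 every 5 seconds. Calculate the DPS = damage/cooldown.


DPS = damage / cooldown
= 300 / 5
= 60.00

60.00 DPS


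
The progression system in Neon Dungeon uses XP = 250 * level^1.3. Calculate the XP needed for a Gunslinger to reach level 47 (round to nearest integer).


XP = 250 * level^1.3
Substitute level = 47:
XP = 250 * 47^1.3
= 250 * 149.1857
= 37296

37296 XP


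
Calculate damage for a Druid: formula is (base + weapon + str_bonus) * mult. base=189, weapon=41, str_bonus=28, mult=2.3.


Sum base + weapon + str = 189 + 41 + 28 = 258
Multiply by 2.3:
258 * 2.3 = 593.4

593.4 damage


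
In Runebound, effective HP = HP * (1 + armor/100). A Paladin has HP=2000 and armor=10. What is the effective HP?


EHP = 2000 * (1 + 10/100)
= 2000 * (1 + 0.1)
= 2000 * 1.1
= 2200.0

2200.0 EHP


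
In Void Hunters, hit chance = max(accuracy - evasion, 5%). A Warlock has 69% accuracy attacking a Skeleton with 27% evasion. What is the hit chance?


accuracy - evasion = 69 - 27 = 42
Apply floor: max(42, 5) = 42
Hit chance = 42%

42%


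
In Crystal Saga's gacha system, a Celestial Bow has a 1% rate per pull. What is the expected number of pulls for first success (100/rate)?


Expected pulls for a geometric distribution = 1/p = 100 / rate%
= 100 / 1
= 100.0

100.0 pulls


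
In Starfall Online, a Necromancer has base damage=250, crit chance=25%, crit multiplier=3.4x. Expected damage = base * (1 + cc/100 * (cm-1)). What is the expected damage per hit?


E[dmg] = base * (1 + crit_chance * (crit_mult - 1))
cc as decimal = 25/100 = 0.25
cm - 1 = 3.4 - 1 = 2.4
Bonus factor = 0.25 * 2.4 = 0.6
Total multiplier = 1 + 0.6 = 1.6
Expected damage = 250 * 1.6 = 400.00

400.00 damage


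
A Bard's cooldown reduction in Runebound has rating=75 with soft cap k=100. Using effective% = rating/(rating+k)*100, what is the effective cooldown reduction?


effective% = rating / (rating + k) * 100
= 75 / (75 + 100) * 100
= 75 / 175 * 100
= 0.428571 * 100
= 42.86%

42.86%


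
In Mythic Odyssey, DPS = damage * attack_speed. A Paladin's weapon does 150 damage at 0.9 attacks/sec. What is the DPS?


DPS = damage * attack_speed
= 150 * 0.9
= 135.0

135.0 DPS


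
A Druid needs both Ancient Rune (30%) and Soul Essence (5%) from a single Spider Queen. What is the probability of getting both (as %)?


For independent events, P(both) = P(A) * P(B)
= 30% * 5%
= 150 / 100 %
= 1.5%

1.5%


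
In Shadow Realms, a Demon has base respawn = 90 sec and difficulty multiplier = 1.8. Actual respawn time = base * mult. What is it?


Respawn time = base * multiplier
= 90 * 1.8
= 162.0 seconds

162.0 seconds


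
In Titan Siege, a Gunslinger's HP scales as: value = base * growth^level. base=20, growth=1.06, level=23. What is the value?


value = base * growth^level
= 20 * 1.06^23
= 20 * 3.8197497
= 76.39

76.39 HP


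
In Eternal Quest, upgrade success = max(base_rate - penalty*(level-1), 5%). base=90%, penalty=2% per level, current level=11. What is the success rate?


raw_rate = 90 - 2 * (11 - 1)
= 90 - 2 * 10
= 90 - 20
= 70
Apply floor: max(70, 5) = 70%

70%


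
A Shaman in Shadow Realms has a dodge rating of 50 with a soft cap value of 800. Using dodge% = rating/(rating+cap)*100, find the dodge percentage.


dodge% = 50 / (50 + 800) * 100
= 50 / 850 * 100
= 0.058824 * 100
= 5.88%

5.88%


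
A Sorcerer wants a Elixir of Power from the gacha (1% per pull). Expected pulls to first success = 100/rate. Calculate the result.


Expected pulls for a geometric distribution = 1/p = 100 / rate%
= 100 / 1
= 100.0

100.0 pulls


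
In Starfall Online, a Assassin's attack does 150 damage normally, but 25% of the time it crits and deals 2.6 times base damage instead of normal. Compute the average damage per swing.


E[dmg] = base * (1 + crit_chance * (crit_mult - 1))
cc as decimal = 25/100 = 0.25
cm - 1 = 2.6 - 1 = 1.6
Bonus factor = 0.25 * 1.6 = 0.4
Total multiplier = 1 + 0.4 = 1.4
Expected damage = 150 * 1.4 = 210.00

210.00 damage


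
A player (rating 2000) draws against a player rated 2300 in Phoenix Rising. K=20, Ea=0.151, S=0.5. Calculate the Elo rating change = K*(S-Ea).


Elo update: delta = K * (S - Ea), where S = 0.5 (draws)
S - Ea = 0.5 - 0.151 = 0.349
Rating change = 20 * 0.349
= 6.98

6.98 rating points


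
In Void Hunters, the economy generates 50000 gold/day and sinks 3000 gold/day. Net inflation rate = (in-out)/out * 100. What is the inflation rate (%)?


Net gold = 50000 - 3000 = 47000
Inflation rate = net / sunk * 100 = 47000 / 3000 * 100
= 15.666667 * 100
= 1566.67%

1566.67%


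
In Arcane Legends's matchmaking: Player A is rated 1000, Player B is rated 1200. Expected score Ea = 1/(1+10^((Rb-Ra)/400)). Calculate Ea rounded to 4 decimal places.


Elo expected score: Ea = 1/(1 + 10^((Rb-Ra)/400))
Rb - Ra = 1200 - 1000 = 200
(Rb-Ra)/400 = 200/400 = 0.5
10^0.5 = 3.162278
Ea = 1/(1 + 3.162278) = 1/4.162278 = 0.2403

0.2403


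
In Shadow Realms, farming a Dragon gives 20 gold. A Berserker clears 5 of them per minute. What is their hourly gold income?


Gold per minute = 20 * 5 = 100
Gold per hour = 100 * 60 = 6000

6000 gold/hour


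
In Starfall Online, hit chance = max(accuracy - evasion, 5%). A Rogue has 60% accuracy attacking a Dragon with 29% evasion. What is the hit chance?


accuracy - evasion = 60 - 29 = 31
Apply floor: max(31, 5) = 31
Hit chance = 31%

31%


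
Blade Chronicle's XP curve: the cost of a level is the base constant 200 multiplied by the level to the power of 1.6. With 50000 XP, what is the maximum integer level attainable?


XP = 200 * level^1.6, so level = (XP / 200)^(1/1.6)
= (50000 / 200)^(1/1.6)
= 250.0^0.625
= 31.5292
Floor: level = 31

level 31


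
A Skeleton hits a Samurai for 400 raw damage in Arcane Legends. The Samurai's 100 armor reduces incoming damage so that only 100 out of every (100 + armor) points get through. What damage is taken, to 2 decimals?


actual = 400 * 100 / (100 + 100)
= 400 * 100 / 200
= 40000 / 200
= 200.00

200.00 damage


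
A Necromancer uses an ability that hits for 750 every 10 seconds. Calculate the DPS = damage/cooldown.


DPS = damage / cooldown
= 750 / 10
= 75.00

75.00 DPS


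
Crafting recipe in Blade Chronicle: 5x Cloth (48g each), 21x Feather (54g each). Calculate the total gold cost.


Cost breakdown:
  Cloth: 5 * 48 = 240
  Feather: 21 * 54 = 1134
Total = 240 + 1134 = 1374

1374 gold


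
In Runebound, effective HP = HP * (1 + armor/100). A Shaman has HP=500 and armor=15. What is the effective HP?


EHP = 500 * (1 + 15/100)
= 500 * (1 + 0.15)
= 500 * 1.15
= 575.0

575.0 EHP


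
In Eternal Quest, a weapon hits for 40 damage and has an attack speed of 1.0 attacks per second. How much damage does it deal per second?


DPS = damage * attack_speed
= 40 * 1.0
= 40.0

40.0 DPS


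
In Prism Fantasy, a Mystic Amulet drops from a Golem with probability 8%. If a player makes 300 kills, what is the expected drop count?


Expected drops = kills * (drop_rate / 100)
= 300 * (8 / 100)
= 300 * 0.08
= 24.0

24.0 drops


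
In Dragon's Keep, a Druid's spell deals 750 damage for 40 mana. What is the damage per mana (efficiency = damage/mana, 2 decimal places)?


Efficiency = damage / mana
= 750 / 40
= 18.75

18.75 dmg/mana


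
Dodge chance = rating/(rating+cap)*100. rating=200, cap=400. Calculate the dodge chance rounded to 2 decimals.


dodge% = 200 / (200 + 400) * 100
= 200 / 600 * 100
= 0.333333 * 100
= 33.33%

33.33%


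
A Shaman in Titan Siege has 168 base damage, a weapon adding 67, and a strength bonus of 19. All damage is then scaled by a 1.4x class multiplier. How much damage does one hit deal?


Sum base + weapon + str = 168 + 67 + 19 = 254
Multiply by 1.4:
254 * 1.4 = 355.6

355.6 damage


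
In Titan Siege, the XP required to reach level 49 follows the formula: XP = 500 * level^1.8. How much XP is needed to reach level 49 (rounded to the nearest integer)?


XP = 500 * level^1.8
Substitute level = 49:
XP = 500 * 49^1.8
= 500 * 1102.4349
= 551217

551217 XP


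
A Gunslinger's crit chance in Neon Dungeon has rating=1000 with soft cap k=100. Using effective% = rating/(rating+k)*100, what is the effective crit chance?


effective% = rating / (rating + k) * 100
= 1000 / (1000 + 100) * 100
= 1000 / 1100 * 100
= 0.909091 * 100
= 90.91%

90.91%


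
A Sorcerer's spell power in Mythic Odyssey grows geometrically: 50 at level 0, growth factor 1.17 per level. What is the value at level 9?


value = base * growth^level
= 50 * 1.17^9
= 50 * 4.1084
= 205.42

205.42 spell power


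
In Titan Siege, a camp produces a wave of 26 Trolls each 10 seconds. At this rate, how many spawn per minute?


Spawns per minute = count * (60 / interval)
= 26 * (60 / 10)
= 26 * 6.0
= 156.0

156.0 per minute


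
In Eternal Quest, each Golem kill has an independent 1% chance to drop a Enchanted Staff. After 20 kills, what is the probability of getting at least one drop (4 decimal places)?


P(at least one) = 1 - P(none) = 1 - (1-p)^n
p = 1/100 = 0.01
1 - p = 0.99
(1 - p)^20 = 0.99^20 = 0.817907
P(at least one) = 1 - 0.817907 = 0.1821

0.1821


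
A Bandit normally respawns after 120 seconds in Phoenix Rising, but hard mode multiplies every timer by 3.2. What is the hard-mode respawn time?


Respawn time = base * multiplier
= 120 * 3.2
= 384.0 seconds

384.0 seconds


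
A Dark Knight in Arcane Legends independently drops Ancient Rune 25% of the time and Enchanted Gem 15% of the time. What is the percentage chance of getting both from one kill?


For independent events, P(both) = P(A) * P(B)
= 25% * 15%
= 375 / 100 %
= 3.75%

3.75%


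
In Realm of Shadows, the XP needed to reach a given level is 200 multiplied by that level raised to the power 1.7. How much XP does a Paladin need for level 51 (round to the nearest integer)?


XP = 200 * level^1.7
Substitute level = 51:
XP = 200 * 51^1.7
= 200 * 799.5936
= 159919

159919 XP


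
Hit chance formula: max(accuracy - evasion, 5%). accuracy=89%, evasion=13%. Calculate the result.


accuracy - evasion = 89 - 13 = 76
Apply floor: max(76, 5) = 76
Hit chance = 76%

76%


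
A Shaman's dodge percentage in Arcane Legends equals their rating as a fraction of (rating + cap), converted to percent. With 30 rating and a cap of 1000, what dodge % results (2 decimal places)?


dodge% = 30 / (30 + 1000) * 100
= 30 / 1030 * 100
= 0.029126 * 100
= 2.91%

2.91%


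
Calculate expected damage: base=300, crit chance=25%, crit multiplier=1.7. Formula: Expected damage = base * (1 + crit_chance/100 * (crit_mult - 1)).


E[dmg] = base * (1 + crit_chance * (crit_mult - 1))
cc as decimal = 25/100 = 0.25
cm - 1 = 1.7 - 1 = 0.7
Bonus factor = 0.25 * 0.7 = 0.175
Total multiplier = 1 + 0.175 = 1.175
Expected damage = 300 * 1.175 = 352.50

352.50 damage


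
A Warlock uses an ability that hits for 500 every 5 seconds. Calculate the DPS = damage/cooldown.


DPS = damage / cooldown
= 500 / 5
= 100.00

100.00 DPS


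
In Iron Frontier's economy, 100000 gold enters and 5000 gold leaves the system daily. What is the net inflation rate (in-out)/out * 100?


Net gold = 100000 - 5000 = 95000
Inflation rate = net / sunk * 100 = 95000 / 5000 * 100
= 19.0 * 100
= 1900.00%

1900.00%


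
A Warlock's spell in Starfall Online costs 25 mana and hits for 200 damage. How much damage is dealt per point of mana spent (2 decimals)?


Efficiency = damage / mana
= 200 / 25
= 8.00

8.00 dmg/mana


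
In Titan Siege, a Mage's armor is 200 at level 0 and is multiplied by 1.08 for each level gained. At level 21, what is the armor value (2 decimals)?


value = base * growth^level
= 200 * 1.08^21
= 200 * 5.033834
= 1006.77

1006.77 armor


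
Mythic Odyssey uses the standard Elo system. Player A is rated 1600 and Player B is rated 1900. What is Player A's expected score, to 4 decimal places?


Elo expected score: Ea = 1/(1 + 10^((Rb-Ra)/400))
Rb - Ra = 1900 - 1600 = 300
(Rb-Ra)/400 = 300/400 = 0.75
10^0.75 = 5.623413
Ea = 1/(1 + 5.623413) = 1/6.623413 = 0.1510

0.1510


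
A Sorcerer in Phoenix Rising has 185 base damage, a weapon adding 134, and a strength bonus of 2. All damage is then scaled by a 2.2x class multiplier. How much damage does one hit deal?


Sum base + weapon + str = 185 + 134 + 2 = 321
Multiply by 2.2:
321 * 2.2 = 706.2

706.2 damage
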